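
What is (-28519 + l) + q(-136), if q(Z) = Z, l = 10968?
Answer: -17687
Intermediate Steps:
(-28519 + l) + q(-136) = (-28519 + 10968) - 136 = -17551 - 136 = -17687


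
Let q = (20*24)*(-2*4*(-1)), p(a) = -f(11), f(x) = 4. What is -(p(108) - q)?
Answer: 3844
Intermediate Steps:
p(a) = -4 (p(a) = -1*4 = -4)
q = 3840 (q = 480*(-8*(-1)) = 480*8 = 3840)
-(p(108) - q) = -(-4 - 1*3840) = -(-4 - 3840) = -1*(-3844) = 3844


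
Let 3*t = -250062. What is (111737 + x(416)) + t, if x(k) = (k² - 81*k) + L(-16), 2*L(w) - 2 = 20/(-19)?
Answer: 3187126/19 ≈ 1.6774e+5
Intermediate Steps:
t = -83354 (t = (⅓)*(-250062) = -83354)
L(w) = 9/19 (L(w) = 1 + (20/(-19))/2 = 1 + (20*(-1/19))/2 = 1 + (½)*(-20/19) = 1 - 10/19 = 9/19)
x(k) = 9/19 + k² - 81*k (x(k) = (k² - 81*k) + 9/19 = 9/19 + k² - 81*k)
(111737 + x(416)) + t = (111737 + (9/19 + 416² - 81*416)) - 83354 = (111737 + (9/19 + 173056 - 33696)) - 83354 = (111737 + 2647849/19) - 83354 = 4770852/19 - 83354 = 3187126/19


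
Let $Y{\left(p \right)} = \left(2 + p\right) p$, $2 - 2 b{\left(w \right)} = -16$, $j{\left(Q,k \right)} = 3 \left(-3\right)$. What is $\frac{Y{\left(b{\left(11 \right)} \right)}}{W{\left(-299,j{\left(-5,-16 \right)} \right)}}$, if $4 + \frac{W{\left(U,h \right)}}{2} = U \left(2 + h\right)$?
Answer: $\frac{99}{4178} \approx 0.023696$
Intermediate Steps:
$j{\left(Q,k \right)} = -9$
$b{\left(w \right)} = 9$ ($b{\left(w \right)} = 1 - -8 = 1 + 8 = 9$)
$W{\left(U,h \right)} = -8 + 2 U \left(2 + h\right)$
$Y{\left(p \right)} = p \left(2 + p\right)$
$\frac{Y{\left(b{\left(11 \right)} \right)}}{W{\left(-299,j{\left(-5,-16 \right)} \right)}} = \frac{9 \left(2 + 9\right)}{-8 + 4 \left(-299\right) + 2 \left(-299\right) \left(-9\right)} = \frac{9 \cdot 11}{-8 - 1196 + 5382} = \frac{99}{4178}$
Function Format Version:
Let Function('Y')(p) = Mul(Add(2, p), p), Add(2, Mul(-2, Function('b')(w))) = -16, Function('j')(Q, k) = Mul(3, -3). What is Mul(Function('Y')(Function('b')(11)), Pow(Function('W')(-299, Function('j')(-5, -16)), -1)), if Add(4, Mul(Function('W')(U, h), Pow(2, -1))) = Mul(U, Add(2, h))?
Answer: Rational(99, 4178) ≈ 0.023696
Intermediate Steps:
Function('j')(Q, k) = -9
Function('b')(w) = 9 (Function('b')(w) = Add(1, Mul(Rational(-1, 2), -16)) = Add(1, 8) = 9)
Function('W')(U, h) = Add(-8, Mul(2, U, Add(2, h))) (Function('W')(U, h) = Add(-8, Mul(2, Mul(U, Add(2, h)))) = Add(-8, Mul(2, U, Add(2, h))))
Function('Y')(p) = Mul(p, Add(2, p))
Mul(Function('Y')(Function('b')(11)), Pow(Function('W')(-299, Function('j')(-5, -16)), -1)) = Mul(Mul(9, Add(2, 9)), Pow(Add(-8, Mul(4, -299), Mul(2, -299, -9)), -1)) = Mul(Mul(9, 11), Pow(Add(-8, -1196, 5382), -1)) = Mul(99, Pow(4178, -1)) = Mul(99, Rational(1, 4178)) = Rational(99, 4178)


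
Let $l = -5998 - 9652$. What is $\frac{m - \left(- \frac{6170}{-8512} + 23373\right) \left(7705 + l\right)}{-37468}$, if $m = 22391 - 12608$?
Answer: $- \frac{112914128419}{22780544} \approx -4956.6$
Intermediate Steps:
$l = -15650$ ($l = -5998 - 9652 = -15650$)
$m = 9783$ ($m = 22391 - 12608 = 9783$)
$\frac{m - \left(- \frac{6170}{-8512} + 23373\right) \left(7705 + l\right)}{-37468} = \frac{9783 - \left(- \frac{6170}{-8512} + 23373\right) \left(7705 - 15650\right)}{-37468} = \left(9783 - \left(\left(-6170\right) \left(- \frac{1}{8512}\right) + 23373\right) \left(-7945\right)\right) \left(- \frac{1}{37468}\right) = \left(9783 - \left(\frac{3085}{4256} + 23373\right) \left(-7945\right)\right) \left(- \frac{1}{37468}\right) = \left(9783 - \frac{99478573}{4256} \left(-7945\right)\right) \left(- \frac{1}{37468}\right) = \left(9783 - - \frac{112908180355}{608}\right) \left(- \frac{1}{37468}\right) = \left(9783 + \frac{112908180355}{608}\right) \left(- \frac{1}{37468}\right) = \frac{112914128419}{608} \left(- \frac{1}{37468}\right) = - \frac{112914128419}{22780544}$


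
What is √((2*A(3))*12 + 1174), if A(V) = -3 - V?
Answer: √1030 ≈ 32.094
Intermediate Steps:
√((2*A(3))*12 + 1174) = √((2*(-3 - 1*3))*12 + 1174) = √((2*(-3 - 3))*12 + 1174) = √((2*(-6))*12 + 1174) = √(-12*12 + 1174) = √(-144 + 1174) = √1030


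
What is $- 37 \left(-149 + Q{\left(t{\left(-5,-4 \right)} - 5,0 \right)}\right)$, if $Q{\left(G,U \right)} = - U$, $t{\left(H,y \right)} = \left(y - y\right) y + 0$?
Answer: $5513$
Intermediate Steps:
$t{\left(H,y \right)} = 0$ ($t{\left(H,y \right)} = 0 y + 0 = 0 + 0 = 0$)
$- 37 \left(-149 + Q{\left(t{\left(-5,-4 \right)} - 5,0 \right)}\right) = - 37 \left(-149 - 0\right) = - 37 \left(-149 + 0\right) = \left(-37\right) \left(-149\right) = 5513$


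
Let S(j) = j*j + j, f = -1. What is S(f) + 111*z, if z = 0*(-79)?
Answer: 0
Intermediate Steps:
z = 0
S(j) = j + j**2 (S(j) = j**2 + j = j + j**2)
S(f) + 111*z = -(1 - 1) + 111*0 = -1*0 + 0 = 0 + 0 = 0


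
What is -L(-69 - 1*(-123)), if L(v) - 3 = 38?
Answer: -41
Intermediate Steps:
L(v) = 41 (L(v) = 3 + 38 = 41)
-L(-69 - 1*(-123)) = -1*41 = -41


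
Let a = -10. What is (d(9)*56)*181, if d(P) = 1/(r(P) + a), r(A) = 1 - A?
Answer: -5068/9 ≈ -563.11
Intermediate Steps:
d(P) = 1/(-9 - P) (d(P) = 1/((1 - P) - 10) = 1/(-9 - P))
(d(9)*56)*181 = (-1/(9 + 9)*56)*181 = (-1/18*56)*181 = (-1*1/18*56)*181 = -1/18*56*181 = -28/9*181 = -5068/9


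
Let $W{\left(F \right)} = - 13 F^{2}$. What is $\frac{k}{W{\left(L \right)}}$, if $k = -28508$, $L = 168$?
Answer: $\frac{7127}{91728} \approx 0.077697$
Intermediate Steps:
$\frac{k}{W{\left(L \right)}} = - \frac{28508}{\left(-13\right) 168^{2}} = - \frac{28508}{\left(-13\right) 28224} = - \frac{28508}{-366912} = \left(-28508\right) \left(- \frac{1}{366912}\right) = \frac{7127}{91728}$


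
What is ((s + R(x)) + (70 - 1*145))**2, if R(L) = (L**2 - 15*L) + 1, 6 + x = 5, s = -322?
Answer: 144400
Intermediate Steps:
x = -1 (x = -6 + 5 = -1)
R(L) = 1 + L**2 - 15*L
((s + R(x)) + (70 - 1*145))**2 = ((-322 + (1 + (-1)**2 - 15*(-1))) + (70 - 1*145))**2 = ((-322 + (1 + 1 + 15)) + (70 - 145))**2 = ((-322 + 17) - 75)**2 = (-305 - 75)**2 = (-380)**2 = 144400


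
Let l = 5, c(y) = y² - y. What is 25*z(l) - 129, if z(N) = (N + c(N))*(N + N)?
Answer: 6121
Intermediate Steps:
z(N) = 2*N*(N + N*(-1 + N)) (z(N) = (N + N*(-1 + N))*(N + N) = (N + N*(-1 + N))*(2*N) = 2*N*(N + N*(-1 + N)))
25*z(l) - 129 = 25*(2*5³) - 129 = 25*(2*125) - 129 = 25*250 - 129 = 6250 - 129 = 6121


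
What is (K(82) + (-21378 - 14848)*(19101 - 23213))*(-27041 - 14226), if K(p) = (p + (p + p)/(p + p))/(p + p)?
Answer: -1008138583243017/164 ≈ -6.1472e+12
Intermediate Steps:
K(p) = (1 + p)/(2*p) (K(p) = (p + (2*p)/((2*p)))/((2*p)) = (p + (2*p)*(1/(2*p)))*(1/(2*p)) = (p + 1)*(1/(2*p)) = (1 + p)*(1/(2*p)) = (1 + p)/(2*p))
(K(82) + (-21378 - 14848)*(19101 - 23213))*(-27041 - 14226) = ((½)*(1 + 82)/82 + (-21378 - 14848)*(19101 - 23213))*(-27041 - 14226) = ((½)*(1/82)*83 - 36226*(-4112))*(-41267) = (83/164 + 148961312)*(-41267) = (24429655251/164)*(-41267) = -1008138583243017/164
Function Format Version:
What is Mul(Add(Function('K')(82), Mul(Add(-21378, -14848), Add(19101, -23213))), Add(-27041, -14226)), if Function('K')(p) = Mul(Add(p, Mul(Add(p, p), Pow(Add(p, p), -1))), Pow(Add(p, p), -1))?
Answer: Rational(-1008138583243017, 164) ≈ -6.1472e+12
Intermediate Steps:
Function('K')(p) = Mul(Rational(1, 2), Pow(p, -1), Add(1, p)) (Function('K')(p) = Mul(Add(p, Mul(Mul(2, p), Pow(Mul(2, p), -1))), Pow(Mul(2, p), -1)) = Mul(Add(p, Mul(Mul(2, p), Mul(Rational(1, 2), Pow(p, -1)))), Mul(Rational(1, 2), Pow(p, -1))) = Mul(Add(p, 1), Mul(Rational(1, 2), Pow(p, -1))) = Mul(Add(1, p), Mul(Rational(1, 2), Pow(p, -1))) = Mul(Rational(1, 2), Pow(p, -1), Add(1, p)))
Mul(Add(Function('K')(82), Mul(Add(-21378, -14848), Add(19101, -23213))), Add(-27041, -14226)) = Mul(Add(Mul(Rational(1, 2), Pow(82, -1), Add(1, 82)), Mul(Add(-21378, -14848), Add(19101, -23213))), Add(-27041, -14226)) = Mul(Add(Mul(Rational(1, 2), Rational(1, 82), 83), Mul(-36226, -4112)), -41267) = Mul(Add(Rational(83, 164), 148961312), -41267) = Mul(Rational(24429655251, 164), -41267) = Rational(-1008138583243017, 164)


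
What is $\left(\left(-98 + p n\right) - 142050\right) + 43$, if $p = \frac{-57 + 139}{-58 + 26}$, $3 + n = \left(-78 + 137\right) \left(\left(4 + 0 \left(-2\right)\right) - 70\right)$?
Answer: $- \frac{2113903}{16} \approx -1.3212 \cdot 10^{5}$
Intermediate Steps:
$n = -3897$ ($n = -3 + \left(-78 + 137\right) \left(\left(4 + 0 \left(-2\right)\right) - 70\right) = -3 + 59 \left(\left(4 + 0\right) - 70\right) = -3 + 59 \left(4 - 70\right) = -3 + 59 \left(-66\right) = -3 - 3894 = -3897$)
$p = - \frac{41}{16}$ ($p = \frac{82}{-32} = 82 \left(- \frac{1}{32}\right) = - \frac{41}{16} \approx -2.5625$)
$\left(\left(-98 + p n\right) - 142050\right) + 43 = \left(\left(-98 - - \frac{159777}{16}\right) - 142050\right) + 43 = \left(\left(-98 + \frac{159777}{16}\right) - 142050\right) + 43 = \left(\frac{158209}{16} - 142050\right) + 43 = - \frac{2114591}{16} + 43 = - \frac{2113903}{16}$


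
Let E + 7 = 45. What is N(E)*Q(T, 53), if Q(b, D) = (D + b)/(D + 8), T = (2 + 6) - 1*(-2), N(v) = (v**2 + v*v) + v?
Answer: 184338/61 ≈ 3021.9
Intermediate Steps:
E = 38 (E = -7 + 45 = 38)
N(v) = v + 2*v**2 (N(v) = (v**2 + v**2) + v = 2*v**2 + v = v + 2*v**2)
T = 10 (T = 8 + 2 = 10)
Q(b, D) = (D + b)/(8 + D)
N(E)*Q(T, 53) = (38*(1 + 2*38))*((53 + 10)/(8 + 53)) = (38*(1 + 76))*(63/61) = (38*77)*((1/61)*63) = 2926*(63/61) = 184338/61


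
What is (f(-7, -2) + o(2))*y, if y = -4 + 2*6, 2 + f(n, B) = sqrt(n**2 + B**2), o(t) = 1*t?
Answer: 8*sqrt(53) ≈ 58.241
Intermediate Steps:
o(t) = t
f(n, B) = -2 + sqrt(B**2 + n**2) (f(n, B) = -2 + sqrt(n**2 + B**2) = -2 + sqrt(B**2 + n**2))
y = 8 (y = -4 + 12 = 8)
(f(-7, -2) + o(2))*y = ((-2 + sqrt((-2)**2 + (-7)**2)) + 2)*8 = ((-2 + sqrt(4 + 49)) + 2)*8 = ((-2 + sqrt(53)) + 2)*8 = sqrt(53)*8 = 8*sqrt(53)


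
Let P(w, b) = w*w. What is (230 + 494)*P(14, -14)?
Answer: 141904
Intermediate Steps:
P(w, b) = w²
(230 + 494)*P(14, -14) = (230 + 494)*14² = 724*196 = 141904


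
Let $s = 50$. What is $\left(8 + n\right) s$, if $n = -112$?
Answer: $-5200$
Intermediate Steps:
$\left(8 + n\right) s = \left(8 - 112\right) 50 = \left(-104\right) 50 = -5200$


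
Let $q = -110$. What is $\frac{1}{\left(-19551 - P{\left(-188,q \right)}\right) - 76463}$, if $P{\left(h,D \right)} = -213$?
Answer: $- \frac{1}{95801} \approx -1.0438 \cdot 10^{-5}$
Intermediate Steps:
$\frac{1}{\left(-19551 - P{\left(-188,q \right)}\right) - 76463} = \frac{1}{\left(-19551 - -213\right) - 76463} = \frac{1}{\left(-19551 + 213\right) - 76463} = \frac{1}{-19338 - 76463} = \frac{1}{-95801} = - \frac{1}{95801}$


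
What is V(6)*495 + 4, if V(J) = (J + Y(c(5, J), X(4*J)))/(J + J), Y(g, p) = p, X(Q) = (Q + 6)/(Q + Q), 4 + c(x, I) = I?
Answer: 8873/32 ≈ 277.28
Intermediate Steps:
c(x, I) = -4 + I
X(Q) = (6 + Q)/(2*Q) (X(Q) = (6 + Q)/((2*Q)) = (6 + Q)*(1/(2*Q)) = (6 + Q)/(2*Q))
V(J) = (J + (6 + 4*J)/(8*J))/(2*J) (V(J) = (J + (6 + 4*J)/(2*((4*J))))/(J + J) = (J + (1/(4*J))*(6 + 4*J)/2)/((2*J)) = (J + (6 + 4*J)/(8*J))*(1/(2*J)) = (J + (6 + 4*J)/(8*J))/(2*J))
V(6)*495 + 4 = ((⅛)*(3 + 2*6 + 4*6²)/6²)*495 + 4 = ((⅛)*(1/36)*(3 + 12 + 4*36))*495 + 4 = ((⅛)*(1/36)*(3 + 12 + 144))*495 + 4 = ((⅛)*(1/36)*159)*495 + 4 = (53/96)*495 + 4 = 8745/32 + 4 = 8873/32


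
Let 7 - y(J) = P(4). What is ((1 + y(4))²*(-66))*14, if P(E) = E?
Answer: -14784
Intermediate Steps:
y(J) = 3 (y(J) = 7 - 1*4 = 7 - 4 = 3)
((1 + y(4))²*(-66))*14 = ((1 + 3)²*(-66))*14 = (4²*(-66))*14 = (16*(-66))*14 = -1056*14 = -14784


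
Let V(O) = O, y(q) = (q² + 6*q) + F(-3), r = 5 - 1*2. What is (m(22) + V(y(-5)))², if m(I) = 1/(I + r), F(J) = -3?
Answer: 39601/625 ≈ 63.362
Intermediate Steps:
r = 3 (r = 5 - 2 = 3)
y(q) = -3 + q² + 6*q (y(q) = (q² + 6*q) - 3 = -3 + q² + 6*q)
m(I) = 1/(3 + I) (m(I) = 1/(I + 3) = 1/(3 + I))
(m(22) + V(y(-5)))² = (1/(3 + 22) + (-3 + (-5)² + 6*(-5)))² = (1/25 + (-3 + 25 - 30))² = (1/25 - 8)² = (-199/25)² = 39601/625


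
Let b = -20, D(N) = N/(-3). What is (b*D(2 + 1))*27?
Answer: 540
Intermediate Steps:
D(N) = -N/3 (D(N) = N*(-1/3) = -N/3)
(b*D(2 + 1))*27 = -(-20)*(2 + 1)/3*27 = -(-20)*3/3*27 = -20*(-1)*27 = 20*27 = 540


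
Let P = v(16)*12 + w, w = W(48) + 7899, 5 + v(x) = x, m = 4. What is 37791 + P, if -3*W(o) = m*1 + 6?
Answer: 137456/3 ≈ 45819.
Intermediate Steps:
v(x) = -5 + x
W(o) = -10/3 (W(o) = -(4*1 + 6)/3 = -(4 + 6)/3 = -⅓*10 = -10/3)
w = 23687/3 (w = -10/3 + 7899 = 23687/3 ≈ 7895.7)
P = 24083/3 (P = (-5 + 16)*12 + 23687/3 = 11*12 + 23687/3 = 132 + 23687/3 = 24083/3 ≈ 8027.7)
37791 + P = 37791 + 24083/3 = 137456/3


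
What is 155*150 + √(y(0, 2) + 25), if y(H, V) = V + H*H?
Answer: 23250 + 3*√3 ≈ 23255.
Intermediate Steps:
y(H, V) = V + H²
155*150 + √(y(0, 2) + 25) = 155*150 + √((2 + 0²) + 25) = 23250 + √((2 + 0) + 25) = 23250 + √(2 + 25) = 23250 + √27 = 23250 + 3*√3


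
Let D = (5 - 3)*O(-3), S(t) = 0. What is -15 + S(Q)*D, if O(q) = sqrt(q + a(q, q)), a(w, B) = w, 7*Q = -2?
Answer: -15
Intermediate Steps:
Q = -2/7 (Q = (1/7)*(-2) = -2/7 ≈ -0.28571)
O(q) = sqrt(2)*sqrt(q) (O(q) = sqrt(q + q) = sqrt(2*q) = sqrt(2)*sqrt(q))
D = 2*I*sqrt(6) (D = (5 - 3)*(sqrt(2)*sqrt(-3)) = 2*(sqrt(2)*(I*sqrt(3))) = 2*(I*sqrt(6)) = 2*I*sqrt(6) ≈ 4.899*I)
-15 + S(Q)*D = -15 + 0*(2*I*sqrt(6)) = -15 + 0 = -15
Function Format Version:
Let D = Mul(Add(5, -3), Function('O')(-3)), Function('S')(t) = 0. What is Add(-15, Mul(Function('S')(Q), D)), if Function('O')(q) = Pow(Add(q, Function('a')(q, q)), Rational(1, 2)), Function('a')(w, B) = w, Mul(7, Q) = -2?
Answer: -15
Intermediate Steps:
Q = Rational(-2, 7) (Q = Mul(Rational(1, 7), -2) = Rational(-2, 7) ≈ -0.28571)
Function('O')(q) = Mul(Pow(2, Rational(1, 2)), Pow(q, Rational(1, 2))) (Function('O')(q) = Pow(Add(q, q), Rational(1, 2)) = Pow(Mul(2, q), Rational(1, 2)) = Mul(Pow(2, Rational(1, 2)), Pow(q, Rational(1, 2))))
D = Mul(2, I, Pow(6, Rational(1, 2))) (D = Mul(Add(5, -3), Mul(Pow(2, Rational(1, 2)), Pow(-3, Rational(1, 2)))) = Mul(2, Mul(Pow(2, Rational(1, 2)), Mul(I, Pow(3, Rational(1, 2))))) = Mul(2, Mul(I, Pow(6, Rational(1, 2)))) = Mul(2, I, Pow(6, Rational(1, 2))) ≈ Mul(4.8990, I))
Add(-15, Mul(Function('S')(Q), D)) = Add(-15, Mul(0, Mul(2, I, Pow(6, Rational(1, 2))))) = Add(-15, 0) = -15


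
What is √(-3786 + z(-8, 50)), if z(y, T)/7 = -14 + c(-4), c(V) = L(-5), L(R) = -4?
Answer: 2*I*√978 ≈ 62.546*I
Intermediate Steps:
c(V) = -4
z(y, T) = -126 (z(y, T) = 7*(-14 - 4) = 7*(-18) = -126)
√(-3786 + z(-8, 50)) = √(-3786 - 126) = √(-3912) = 2*I*√978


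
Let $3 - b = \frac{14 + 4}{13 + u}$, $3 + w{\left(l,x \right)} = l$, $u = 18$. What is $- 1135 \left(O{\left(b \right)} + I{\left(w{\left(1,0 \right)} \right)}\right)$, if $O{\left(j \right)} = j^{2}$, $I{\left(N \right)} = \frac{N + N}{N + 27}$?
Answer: $- \frac{31049287}{4805} \approx -6461.9$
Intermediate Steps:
$w{\left(l,x \right)} = -3 + l$
$I{\left(N \right)} = \frac{2 N}{27 + N}$
$b = \frac{75}{31}$ ($b = 3 - \frac{14 + 4}{13 + 18} = 3 - \frac{18}{31} = \frac{75}{31} \approx 2.4194$)
$- 1135 \left(O{\left(b \right)} + I{\left(w{\left(1,0 \right)} \right)}\right) = - 1135 \left(\left(\frac{75}{31}\right)^{2} + \frac{2 \left(-3 + 1\right)}{27 + \left(-3 + 1\right)}\right) = - 1135 \left(\frac{5625}{961} + 2 \left(-2\right) \frac{1}{27 - 2}\right) = - 1135 \left(\frac{5625}{961} + 2 \left(-2\right) \frac{1}{25}\right) = - 1135 \left(\frac{5625}{961} - \frac{4}{25}\right) = \left(-1135\right) \frac{136781}{24025} = - \frac{31049287}{4805}$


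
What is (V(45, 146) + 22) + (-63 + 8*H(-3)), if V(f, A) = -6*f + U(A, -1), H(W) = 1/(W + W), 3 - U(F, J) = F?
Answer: -1366/3 ≈ -455.33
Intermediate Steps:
U(F, J) = 3 - F
H(W) = 1/(2*W)
V(f, A) = 3 - A - 6*f (V(f, A) = -6*f + (3 - A) = 3 - A - 6*f)
(V(45, 146) + 22) + (-63 + 8*H(-3)) = ((3 - 1*146 - 6*45) + 22) + (-63 + 8*((½)/(-3))) = ((3 - 146 - 270) + 22) + (-63 + 8*((½)*(-⅓))) = (-413 + 22) + (-63 + 8*(-⅙)) = -391 + (-63 - 4/3) = -391 - 193/3 = -1366/3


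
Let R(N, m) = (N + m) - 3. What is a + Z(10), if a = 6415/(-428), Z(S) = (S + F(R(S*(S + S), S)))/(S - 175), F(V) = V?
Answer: -1151351/70620 ≈ -16.303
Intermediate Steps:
R(N, m) = -3 + N + m
Z(S) = (-3 + 2*S + 2*S**2)/(-175 + S) (Z(S) = (S + (-3 + S*(S + S) + S))/(S - 175) = (S + (-3 + S*(2*S) + S))/(-175 + S) = (S + (-3 + 2*S**2 + S))/(-175 + S) = (S + (-3 + S + 2*S**2))/(-175 + S) = (-3 + 2*S + 2*S**2)/(-175 + S))
a = -6415/428 (a = 6415*(-1/428) = -6415/428 ≈ -14.988)
a + Z(10) = -6415/428 + (-3 + 2*10 + 2*10**2)/(-175 + 10) = -6415/428 + (-3 + 20 + 2*100)/(-165) = -6415/428 - (-3 + 20 + 200)/165 = -6415/428 - 1/165*217 = -6415/428 - 217/165 = -1151351/70620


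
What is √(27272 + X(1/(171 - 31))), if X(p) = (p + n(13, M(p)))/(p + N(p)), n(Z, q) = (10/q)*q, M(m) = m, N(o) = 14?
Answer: √104877796073/1961 ≈ 165.14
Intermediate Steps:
n(Z, q) = 10
X(p) = (10 + p)/(14 + p) (X(p) = (p + 10)/(p + 14) = (10 + p)/(14 + p))
√(27272 + X(1/(171 - 31))) = √(27272 + (10 + 1/(171 - 31))/(14 + 1/(171 - 31))) = √(27272 + (10 + 1/140)/(14 + 1/140)) = √(27272 + (1401/140)/(1961/140)) = √(27272 + (140/1961)*(1401/140)) = √(27272 + 1401/1961) = √(53481793/1961) = √104877796073/1961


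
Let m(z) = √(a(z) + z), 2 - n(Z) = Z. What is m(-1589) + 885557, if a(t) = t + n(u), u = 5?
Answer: 885557 + I*√3181 ≈ 8.8556e+5 + 56.4*I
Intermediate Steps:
n(Z) = 2 - Z
a(t) = -3 + t (a(t) = t + (2 - 1*5) = t + (2 - 5) = t - 3 = -3 + t)
m(z) = √(-3 + 2*z) (m(z) = √((-3 + z) + z) = √(-3 + 2*z))
m(-1589) + 885557 = √(-3 + 2*(-1589)) + 885557 = √(-3 - 3178) + 885557 = √(-3181) + 885557 = I*√3181 + 885557 = 885557 + I*√3181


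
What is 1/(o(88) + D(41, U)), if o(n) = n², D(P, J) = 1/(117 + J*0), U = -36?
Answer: 117/906049 ≈ 0.00012913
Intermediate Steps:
D(P, J) = 1/117 (D(P, J) = 1/(117 + 0) = 1/117)
1/(o(88) + D(41, U)) = 1/(88² + 1/117) = 1/(7744 + 1/117) = 1/(906049/117) = 117/906049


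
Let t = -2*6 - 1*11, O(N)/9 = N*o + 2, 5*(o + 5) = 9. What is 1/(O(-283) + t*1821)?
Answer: -5/168573 ≈ -2.9661e-5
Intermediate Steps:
o = -16/5 (o = -5 + (1/5)*9 = -5 + 9/5 = -16/5 ≈ -3.2000)
O(N) = 18 - 144*N/5 (O(N) = 9*(N*(-16/5) + 2) = 9*(-16*N/5 + 2) = 9*(2 - 16*N/5) = 18 - 144*N/5)
t = -23 (t = -12 - 11 = -23)
1/(O(-283) + t*1821) = 1/((18 - 144/5*(-283)) - 23*1821) = 1/((18 + 40752/5) - 41883) = 1/(40842/5 - 41883) = 1/(-168573/5) = -5/168573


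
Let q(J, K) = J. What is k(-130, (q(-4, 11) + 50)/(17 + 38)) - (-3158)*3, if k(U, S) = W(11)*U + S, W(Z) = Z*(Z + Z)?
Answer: -1209184/55 ≈ -21985.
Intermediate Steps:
W(Z) = 2*Z² (W(Z) = Z*(2*Z) = 2*Z²)
k(U, S) = S + 242*U (k(U, S) = (2*11²)*U + S = (2*121)*U + S = 242*U + S = S + 242*U)
k(-130, (q(-4, 11) + 50)/(17 + 38)) - (-3158)*3 = ((-4 + 50)/(17 + 38) + 242*(-130)) - (-3158)*3 = (46/55 - 31460) - 1*(-9474) = (46*(1/55) - 31460) + 9474 = (46/55 - 31460) + 9474 = -1730254/55 + 9474 = -1209184/55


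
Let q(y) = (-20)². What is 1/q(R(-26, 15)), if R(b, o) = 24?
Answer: 1/400 ≈ 0.0025000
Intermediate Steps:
q(y) = 400
1/q(R(-26, 15)) = 1/400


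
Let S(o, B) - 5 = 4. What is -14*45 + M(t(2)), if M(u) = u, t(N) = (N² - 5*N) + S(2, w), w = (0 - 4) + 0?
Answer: -627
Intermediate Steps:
w = -4 (w = -4 + 0 = -4)
S(o, B) = 9 (S(o, B) = 5 + 4 = 9)
t(N) = 9 + N² - 5*N (t(N) = (N² - 5*N) + 9 = 9 + N² - 5*N)
-14*45 + M(t(2)) = -14*45 + (9 + 2² - 5*2) = -630 + (9 + 4 - 10) = -630 + 3 = -627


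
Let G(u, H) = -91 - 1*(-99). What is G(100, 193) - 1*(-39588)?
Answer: 39596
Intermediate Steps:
G(u, H) = 8 (G(u, H) = -91 + 99 = 8)
G(100, 193) - 1*(-39588) = 8 - 1*(-39588) = 8 + 39588 = 39596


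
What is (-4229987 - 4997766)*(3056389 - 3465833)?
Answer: 3778248099332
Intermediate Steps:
(-4229987 - 4997766)*(3056389 - 3465833) = -9227753*(-409444) = 3778248099332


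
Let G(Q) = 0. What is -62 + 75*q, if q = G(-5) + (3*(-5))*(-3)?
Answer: 3313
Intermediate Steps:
q = 45 (q = 0 + (3*(-5))*(-3) = 0 - 15*(-3) = 0 + 45 = 45)
-62 + 75*q = -62 + 75*45 = -62 + 3375 = 3313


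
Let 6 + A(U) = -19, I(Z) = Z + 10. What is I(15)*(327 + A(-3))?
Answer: 7550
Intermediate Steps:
I(Z) = 10 + Z
A(U) = -25 (A(U) = -6 - 19 = -25)
I(15)*(327 + A(-3)) = (10 + 15)*(327 - 25) = 25*302 = 7550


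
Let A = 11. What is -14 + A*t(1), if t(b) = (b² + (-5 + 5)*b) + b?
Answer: 8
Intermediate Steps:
t(b) = b + b² (t(b) = (b² + 0*b) + b = (b² + 0) + b = b² + b = b + b²)
-14 + A*t(1) = -14 + 11*(1*(1 + 1)) = -14 + 11*(1*2) = -14 + 11*2 = -14 + 22 = 8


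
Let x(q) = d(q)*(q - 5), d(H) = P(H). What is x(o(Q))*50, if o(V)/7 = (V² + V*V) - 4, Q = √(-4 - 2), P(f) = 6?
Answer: -35100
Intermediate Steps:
Q = I*√6 (Q = √(-6) = I*√6 ≈ 2.4495*I)
o(V) = -28 + 14*V² (o(V) = 7*((V² + V*V) - 4) = 7*((V² + V²) - 4) = 7*(2*V² - 4) = 7*(-4 + 2*V²) = -28 + 14*V²)
d(H) = 6
x(q) = -30 + 6*q (x(q) = 6*(q - 5) = 6*(-5 + q) = -30 + 6*q)
x(o(Q))*50 = (-30 + 6*(-28 + 14*(I*√6)²))*50 = (-30 + 6*(-28 + 14*(-6)))*50 = (-30 + 6*(-28 - 84))*50 = (-30 + 6*(-112))*50 = (-30 - 672)*50 = -702*50 = -35100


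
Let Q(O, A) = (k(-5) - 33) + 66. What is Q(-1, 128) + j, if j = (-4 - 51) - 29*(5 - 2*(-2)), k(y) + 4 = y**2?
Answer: -262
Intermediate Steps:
k(y) = -4 + y**2
Q(O, A) = 54 (Q(O, A) = ((-4 + (-5)**2) - 33) + 66 = ((-4 + 25) - 33) + 66 = (21 - 33) + 66 = -12 + 66 = 54)
j = -316 (j = -55 - 29*(5 + 4) = -55 - 29*9 = -55 - 261 = -316)
Q(-1, 128) + j = 54 - 316 = -262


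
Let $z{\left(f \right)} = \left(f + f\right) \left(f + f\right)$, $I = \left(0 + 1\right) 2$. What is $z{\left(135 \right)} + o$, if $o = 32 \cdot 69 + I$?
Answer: $75110$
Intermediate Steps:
$I = 2$ ($I = 1 \cdot 2 = 2$)
$z{\left(f \right)} = 4 f^{2}$ ($z{\left(f \right)} = 2 f 2 f = 4 f^{2}$)
$o = 2210$ ($o = 32 \cdot 69 + 2 = 2208 + 2 = 2210$)
$z{\left(135 \right)} + o = 4 \cdot 135^{2} + 2210 = 4 \cdot 18225 + 2210 = 72900 + 2210 = 75110$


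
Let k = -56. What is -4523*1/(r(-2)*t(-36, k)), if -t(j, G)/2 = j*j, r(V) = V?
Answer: -4523/5184 ≈ -0.87249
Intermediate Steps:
t(j, G) = -2*j**2 (t(j, G) = -2*j*j = -2*j**2)
-4523*1/(r(-2)*t(-36, k)) = -4523/((-(-4)*(-36)**2)) = -4523/((-(-4)*1296)) = -4523/((-2*(-2592))) = -4523/5184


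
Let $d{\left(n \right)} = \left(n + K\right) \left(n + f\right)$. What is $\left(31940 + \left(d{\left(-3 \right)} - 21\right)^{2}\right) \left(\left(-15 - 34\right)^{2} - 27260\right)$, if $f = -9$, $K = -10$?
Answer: $-1247051735$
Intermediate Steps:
$d{\left(n \right)} = \left(-10 + n\right) \left(-9 + n\right)$ ($d{\left(n \right)} = \left(n - 10\right) \left(n - 9\right) = \left(-10 + n\right) \left(-9 + n\right)$)
$\left(31940 + \left(d{\left(-3 \right)} - 21\right)^{2}\right) \left(\left(-15 - 34\right)^{2} - 27260\right) = \left(31940 + \left(\left(90 + \left(-3\right)^{2} - -57\right) - 21\right)^{2}\right) \left(\left(-15 - 34\right)^{2} - 27260\right) = \left(31940 + \left(\left(90 + 9 + 57\right) - 21\right)^{2}\right) \left(\left(-15 - 34\right)^{2} - 27260\right) = \left(31940 + \left(156 - 21\right)^{2}\right) \left(\left(-49\right)^{2} - 27260\right) = \left(31940 + 135^{2}\right) \left(2401 - 27260\right) = \left(31940 + 18225\right) \left(-24859\right) = 50165 \left(-24859\right) = -1247051735$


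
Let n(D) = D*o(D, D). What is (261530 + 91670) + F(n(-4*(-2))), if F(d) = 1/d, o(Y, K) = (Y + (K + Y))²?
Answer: 1627545601/4608 ≈ 3.5320e+5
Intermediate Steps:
o(Y, K) = (K + 2*Y)²
n(D) = 9*D³ (n(D) = D*(D + 2*D)² = D*(3*D)² = D*(9*D²) = 9*D³)
(261530 + 91670) + F(n(-4*(-2))) = (261530 + 91670) + 1/(9*(-4*(-2))³) = 353200 + 1/(9*8³) = 353200 + 1/(9*512) = 353200 + 1/4608 = 1627545601/4608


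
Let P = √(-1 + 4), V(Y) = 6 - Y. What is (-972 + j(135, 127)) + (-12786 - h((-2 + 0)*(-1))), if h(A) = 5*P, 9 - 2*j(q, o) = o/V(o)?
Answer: -1664110/121 - 5*√3 ≈ -13762.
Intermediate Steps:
j(q, o) = 9/2 - o/(2*(6 - o))
P = √3 ≈ 1.7320
h(A) = 5*√3
(-972 + j(135, 127)) + (-12786 - h((-2 + 0)*(-1))) = (-972 + (-27 + 5*127)/(-6 + 127)) + (-12786 - 5*√3) = (-972 + (-27 + 635)/121) + (-12786 - 5*√3) = (-972 + (1/121)*608) + (-12786 - 5*√3) = (-972 + 608/121) + (-12786 - 5*√3) = -117004/121 + (-12786 - 5*√3) = -1664110/121 - 5*√3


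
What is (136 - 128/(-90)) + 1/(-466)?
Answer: 2881699/20970 ≈ 137.42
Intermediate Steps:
(136 - 128/(-90)) + 1/(-466) = (136 - 128*(-1/90)) - 1/466 = (136 + 64/45) - 1/466 = 6184/45 - 1/466 = 2881699/20970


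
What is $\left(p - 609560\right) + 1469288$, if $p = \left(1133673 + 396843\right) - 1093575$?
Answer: $1296669$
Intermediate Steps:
$p = 436941$ ($p = 1530516 - 1093575 = 436941$)
$\left(p - 609560\right) + 1469288 = \left(436941 - 609560\right) + 1469288 = -172619 + 1469288 = 1296669$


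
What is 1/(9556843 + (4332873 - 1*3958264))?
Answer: 1/9931452 ≈ 1.0069e-7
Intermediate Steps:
1/(9556843 + (4332873 - 1*3958264)) = 1/(9556843 + (4332873 - 3958264)) = 1/(9556843 + 374609) = 1/9931452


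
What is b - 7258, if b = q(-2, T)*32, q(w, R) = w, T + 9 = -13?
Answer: -7322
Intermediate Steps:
T = -22 (T = -9 - 13 = -22)
b = -64 (b = -2*32 = -64)
b - 7258 = -64 - 7258 = -7322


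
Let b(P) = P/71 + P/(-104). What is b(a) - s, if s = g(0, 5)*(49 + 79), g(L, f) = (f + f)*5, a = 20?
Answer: -11814235/1846 ≈ -6399.9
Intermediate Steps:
b(P) = 33*P/7384 (b(P) = P*(1/71) + P*(-1/104) = P/71 - P/104 = 33*P/7384)
g(L, f) = 10*f (g(L, f) = (2*f)*5 = 10*f)
s = 6400 (s = (10*5)*(49 + 79) = 50*128 = 6400)
b(a) - s = (33/7384)*20 - 1*6400 = 165/1846 - 6400 = -11814235/1846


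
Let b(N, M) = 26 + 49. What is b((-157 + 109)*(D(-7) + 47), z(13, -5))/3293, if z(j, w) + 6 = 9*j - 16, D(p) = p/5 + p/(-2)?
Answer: 75/3293 ≈ 0.022776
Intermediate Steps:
D(p) = -3*p/10 (D(p) = p*(⅕) + p*(-½) = p/5 - p/2 = -3*p/10)
z(j, w) = -22 + 9*j (z(j, w) = -6 + (9*j - 16) = -6 + (-16 + 9*j) = -22 + 9*j)
b(N, M) = 75
b((-157 + 109)*(D(-7) + 47), z(13, -5))/3293 = 75/3293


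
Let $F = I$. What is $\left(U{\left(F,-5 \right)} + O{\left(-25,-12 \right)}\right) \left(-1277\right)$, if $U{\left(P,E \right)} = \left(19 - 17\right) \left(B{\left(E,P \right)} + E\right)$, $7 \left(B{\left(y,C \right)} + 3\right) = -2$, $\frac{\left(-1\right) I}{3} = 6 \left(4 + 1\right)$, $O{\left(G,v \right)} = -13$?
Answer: $\frac{264339}{7} \approx 37763.0$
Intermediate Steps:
$I = -90$ ($I = - 3 \cdot 6 \left(4 + 1\right) = - 3 \cdot 6 \cdot 5 = \left(-3\right) 30 = -90$)
$B{\left(y,C \right)} = - \frac{23}{7}$ ($B{\left(y,C \right)} = -3 + \frac{1}{7} \left(-2\right) = -3 - \frac{2}{7} = - \frac{23}{7}$)
$F = -90$
$U{\left(P,E \right)} = - \frac{46}{7} + 2 E$ ($U{\left(P,E \right)} = \left(19 - 17\right) \left(- \frac{23}{7} + E\right) = 2 \left(- \frac{23}{7} + E\right) = - \frac{46}{7} + 2 E$)
$\left(U{\left(F,-5 \right)} + O{\left(-25,-12 \right)}\right) \left(-1277\right) = \left(\left(- \frac{46}{7} + 2 \left(-5\right)\right) - 13\right) \left(-1277\right) = \left(\left(- \frac{46}{7} - 10\right) - 13\right) \left(-1277\right) = \left(- \frac{116}{7} - 13\right) \left(-1277\right) = \left(- \frac{207}{7}\right) \left(-1277\right) = \frac{264339}{7}$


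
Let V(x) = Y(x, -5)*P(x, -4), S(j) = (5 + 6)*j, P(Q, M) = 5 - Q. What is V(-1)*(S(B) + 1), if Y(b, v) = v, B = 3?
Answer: -1020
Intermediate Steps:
S(j) = 11*j
V(x) = -25 + 5*x (V(x) = -5*(5 - x) = -25 + 5*x)
V(-1)*(S(B) + 1) = (-25 + 5*(-1))*(11*3 + 1) = (-25 - 5)*(33 + 1) = -30*34 = -1020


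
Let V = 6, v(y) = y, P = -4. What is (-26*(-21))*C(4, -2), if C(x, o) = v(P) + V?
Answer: 1092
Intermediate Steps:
C(x, o) = 2 (C(x, o) = -4 + 6 = 2)
(-26*(-21))*C(4, -2) = -26*(-21)*2 = 546*2 = 1092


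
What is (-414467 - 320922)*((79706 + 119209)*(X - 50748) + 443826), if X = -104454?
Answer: 22702607110559556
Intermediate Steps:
(-414467 - 320922)*((79706 + 119209)*(X - 50748) + 443826) = (-414467 - 320922)*((79706 + 119209)*(-104454 - 50748) + 443826) = -735389*(198915*(-155202) + 443826) = -735389*(-30872005830 + 443826) = -735389*(-30871562004) = 22702607110559556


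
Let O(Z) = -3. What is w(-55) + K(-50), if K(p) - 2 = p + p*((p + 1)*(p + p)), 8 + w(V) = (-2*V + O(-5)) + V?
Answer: -245004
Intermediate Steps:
w(V) = -11 - V (w(V) = -8 + ((-2*V - 3) + V) = -8 + ((-3 - 2*V) + V) = -8 + (-3 - V) = -11 - V)
K(p) = 2 + p + 2*p**2*(1 + p) (K(p) = 2 + (p + p*((p + 1)*(p + p))) = 2 + (p + p*((1 + p)*(2*p))) = 2 + (p + p*(2*p*(1 + p))) = 2 + (p + 2*p**2*(1 + p)) = 2 + p + 2*p**2*(1 + p))
w(-55) + K(-50) = (-11 - 1*(-55)) + (2 - 50 + 2*(-50)**2 + 2*(-50)**3) = (-11 + 55) + (2 - 50 + 2*2500 + 2*(-125000)) = 44 + (2 - 50 + 5000 - 250000) = 44 - 245048 = -245004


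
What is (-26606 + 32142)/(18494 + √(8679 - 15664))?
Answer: 102382784/342035021 - 5536*I*√6985/342035021 ≈ 0.29933 - 0.0013527*I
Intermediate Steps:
(-26606 + 32142)/(18494 + √(8679 - 15664)) = 5536/(18494 + √(-6985)) = 5536/(18494 + I*√6985)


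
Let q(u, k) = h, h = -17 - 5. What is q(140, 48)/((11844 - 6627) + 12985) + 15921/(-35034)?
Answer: -48427465/106281478 ≈ -0.45565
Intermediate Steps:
h = -22
q(u, k) = -22
q(140, 48)/((11844 - 6627) + 12985) + 15921/(-35034) = -22/((11844 - 6627) + 12985) + 15921/(-35034) = -22/(5217 + 12985) + 15921*(-1/35034) = -22/18202 - 5307/11678 = -22*1/18202 - 5307/11678 = -11/9101 - 5307/11678 = -48427465/106281478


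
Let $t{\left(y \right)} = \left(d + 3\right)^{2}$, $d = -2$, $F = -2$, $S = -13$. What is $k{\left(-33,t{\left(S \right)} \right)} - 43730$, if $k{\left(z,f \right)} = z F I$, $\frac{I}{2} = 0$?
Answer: $-43730$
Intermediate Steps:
$I = 0$ ($I = 2 \cdot 0 = 0$)
$t{\left(y \right)} = 1$ ($t{\left(y \right)} = \left(-2 + 3\right)^{2} = 1^{2} = 1$)
$k{\left(z,f \right)} = 0$ ($k{\left(z,f \right)} = z \left(-2\right) 0 = - 2 z 0 = 0$)
$k{\left(-33,t{\left(S \right)} \right)} - 43730 = 0 - 43730 = -43730$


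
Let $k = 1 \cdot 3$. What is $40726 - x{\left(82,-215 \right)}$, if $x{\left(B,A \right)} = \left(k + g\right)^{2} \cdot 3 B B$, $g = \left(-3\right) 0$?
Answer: $-140822$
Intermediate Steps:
$g = 0$
$k = 3$
$x{\left(B,A \right)} = 27 B^{2}$ ($x{\left(B,A \right)} = \left(3 + 0\right)^{2} \cdot 3 B B = 3^{2} \cdot 3 B B = 9 \cdot 3 B B = 27 B B = 27 B^{2}$)
$40726 - x{\left(82,-215 \right)} = 40726 - 27 \cdot 82^{2} = 40726 - 27 \cdot 6724 = 40726 - 181548 = -140822$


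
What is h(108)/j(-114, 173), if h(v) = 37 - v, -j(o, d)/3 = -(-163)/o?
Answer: -2698/163 ≈ -16.552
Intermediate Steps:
j(o, d) = -489/o (j(o, d) = -(-3)*(-163/o) = -489/o)
h(108)/j(-114, 173) = (37 - 1*108)/((-489/(-114))) = (37 - 108)/((-489*(-1/114))) = -71/163/38 = -71*38/163 = -2698/163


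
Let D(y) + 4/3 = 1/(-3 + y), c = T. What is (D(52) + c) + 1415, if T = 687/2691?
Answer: 62147009/43953 ≈ 1413.9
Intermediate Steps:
T = 229/897 (T = 687*(1/2691) = 229/897 ≈ 0.25530)
c = 229/897 ≈ 0.25530
D(y) = -4/3 + 1/(-3 + y)
(D(52) + c) + 1415 = ((15 - 4*52)/(3*(-3 + 52)) + 229/897) + 1415 = ((⅓)*(15 - 208)/49 + 229/897) + 1415 = ((⅓)*(1/49)*(-193) + 229/897) + 1415 = (-193/147 + 229/897) + 1415 = -46486/43953 + 1415 = 62147009/43953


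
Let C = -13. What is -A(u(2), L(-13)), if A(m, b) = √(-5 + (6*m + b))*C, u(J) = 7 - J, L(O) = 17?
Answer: 13*√42 ≈ 84.250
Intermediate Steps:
A(m, b) = -13*√(-5 + b + 6*m) (A(m, b) = √(-5 + (6*m + b))*(-13) = √(-5 + (b + 6*m))*(-13) = √(-5 + b + 6*m)*(-13) = -13*√(-5 + b + 6*m))
-A(u(2), L(-13)) = -(-13)*√(-5 + 17 + 6*(7 - 1*2)) = -(-13)*√(-5 + 17 + 6*(7 - 2)) = -(-13)*√(-5 + 17 + 6*5) = -(-13)*√(-5 + 17 + 30) = -(-13)*√42 = 13*√42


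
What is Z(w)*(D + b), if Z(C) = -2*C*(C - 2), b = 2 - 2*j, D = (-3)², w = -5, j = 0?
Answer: -770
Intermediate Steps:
D = 9
b = 2 (b = 2 - 2*0 = 2 + 0 = 2)
Z(C) = -2*C*(-2 + C)
Z(w)*(D + b) = (2*(-5)*(2 - 1*(-5)))*(9 + 2) = (2*(-5)*(2 + 5))*11 = (2*(-5)*7)*11 = -70*11 = -770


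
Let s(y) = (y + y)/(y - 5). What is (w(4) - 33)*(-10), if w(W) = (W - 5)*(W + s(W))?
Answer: 290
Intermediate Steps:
s(y) = 2*y/(-5 + y) (s(y) = (2*y)/(-5 + y) = 2*y/(-5 + y))
w(W) = (-5 + W)*(W + 2*W/(-5 + W)) (w(W) = (W - 5)*(W + 2*W/(-5 + W)) = (-5 + W)*(W + 2*W/(-5 + W)))
(w(4) - 33)*(-10) = (4*(-3 + 4) - 33)*(-10) = (4*1 - 33)*(-10) = (4 - 33)*(-10) = -29*(-10) = 290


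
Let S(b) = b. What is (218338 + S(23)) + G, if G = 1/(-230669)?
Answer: 50369113508/230669 ≈ 2.1836e+5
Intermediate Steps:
G = -1/230669 ≈ -4.3352e-6
(218338 + S(23)) + G = (218338 + 23) - 1/230669 = 218361 - 1/230669 = 50369113508/230669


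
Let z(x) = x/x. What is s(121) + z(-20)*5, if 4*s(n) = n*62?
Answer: 3761/2 ≈ 1880.5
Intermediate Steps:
s(n) = 31*n/2 (s(n) = (n*62)/4 = (62*n)/4 = 31*n/2)
z(x) = 1
s(121) + z(-20)*5 = (31/2)*121 + 1*5 = 3751/2 + 5 = 3761/2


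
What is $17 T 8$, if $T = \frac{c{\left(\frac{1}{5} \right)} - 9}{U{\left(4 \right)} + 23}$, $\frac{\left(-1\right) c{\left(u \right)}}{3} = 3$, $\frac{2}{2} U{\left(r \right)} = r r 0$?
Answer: $- \frac{2448}{23} \approx -106.43$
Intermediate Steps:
$U{\left(r \right)} = 0$ ($U{\left(r \right)} = r r 0 = r^{2} \cdot 0 = 0$)
$c{\left(u \right)} = -9$ ($c{\left(u \right)} = \left(-3\right) 3 = -9$)
$T = - \frac{18}{23}$ ($T = \frac{-9 - 9}{0 + 23} = - \frac{18}{23} \approx -0.78261$)
$17 T 8 = 17 \left(- \frac{18}{23}\right) 8 = \left(- \frac{306}{23}\right) 8 = - \frac{2448}{23}$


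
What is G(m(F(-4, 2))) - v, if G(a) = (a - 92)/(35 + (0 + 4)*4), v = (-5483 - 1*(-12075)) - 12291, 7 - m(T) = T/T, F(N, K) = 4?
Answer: 290563/51 ≈ 5697.3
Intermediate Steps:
m(T) = 6 (m(T) = 7 - T/T = 7 - 1*1 = 7 - 1 = 6)
v = -5699 (v = (-5483 + 12075) - 12291 = 6592 - 12291 = -5699)
G(a) = -92/51 + a/51 (G(a) = (-92 + a)/(35 + 4*4) = (-92 + a)/(35 + 16) = (-92 + a)/51 = (-92 + a)*(1/51) = -92/51 + a/51)
G(m(F(-4, 2))) - v = (-92/51 + (1/51)*6) - 1*(-5699) = (-92/51 + 2/17) + 5699 = -86/51 + 5699 = 290563/51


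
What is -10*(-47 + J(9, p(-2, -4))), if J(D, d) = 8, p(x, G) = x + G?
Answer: 390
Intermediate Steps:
p(x, G) = G + x
-10*(-47 + J(9, p(-2, -4))) = -10*(-47 + 8) = -10*(-39) = 390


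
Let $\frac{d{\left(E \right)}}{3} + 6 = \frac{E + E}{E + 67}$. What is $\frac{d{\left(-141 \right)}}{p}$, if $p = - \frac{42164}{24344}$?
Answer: $\frac{1478898}{390017} \approx 3.7919$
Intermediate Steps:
$p = - \frac{10541}{6086}$ ($p = \left(-42164\right) \frac{1}{24344} = - \frac{10541}{6086} \approx -1.732$)
$d{\left(E \right)} = -18 + \frac{6 E}{67 + E}$ ($d{\left(E \right)} = -18 + 3 \frac{E + E}{E + 67} = -18 + 3 \frac{2 E}{67 + E} = -18 + \frac{6 E}{67 + E}$)
$\frac{d{\left(-141 \right)}}{p} = \frac{6 \frac{1}{67 - 141} \left(-201 - -282\right)}{- \frac{10541}{6086}} = \frac{6 \left(-201 + 282\right)}{-74} \left(- \frac{6086}{10541}\right) = 6 \left(- \frac{1}{74}\right) 81 \left(- \frac{6086}{10541}\right) = \left(- \frac{243}{37}\right) \left(- \frac{6086}{10541}\right) = \frac{1478898}{390017}$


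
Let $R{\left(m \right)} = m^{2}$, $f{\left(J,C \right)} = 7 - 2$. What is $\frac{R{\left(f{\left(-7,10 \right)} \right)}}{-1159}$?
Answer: $- \frac{25}{1159} \approx -0.02157$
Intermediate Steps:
$f{\left(J,C \right)} = 5$
$\frac{R{\left(f{\left(-7,10 \right)} \right)}}{-1159} = \frac{5^{2}}{-1159} = 25 \left(- \frac{1}{1159}\right) = - \frac{25}{1159}$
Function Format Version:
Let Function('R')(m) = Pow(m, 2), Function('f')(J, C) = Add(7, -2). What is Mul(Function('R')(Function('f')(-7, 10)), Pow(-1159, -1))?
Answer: Rational(-25, 1159) ≈ -0.021570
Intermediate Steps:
Function('f')(J, C) = 5
Mul(Function('R')(Function('f')(-7, 10)), Pow(-1159, -1)) = Mul(Pow(5, 2), Pow(-1159, -1)) = Mul(25, Rational(-1, 1159)) = Rational(-25, 1159)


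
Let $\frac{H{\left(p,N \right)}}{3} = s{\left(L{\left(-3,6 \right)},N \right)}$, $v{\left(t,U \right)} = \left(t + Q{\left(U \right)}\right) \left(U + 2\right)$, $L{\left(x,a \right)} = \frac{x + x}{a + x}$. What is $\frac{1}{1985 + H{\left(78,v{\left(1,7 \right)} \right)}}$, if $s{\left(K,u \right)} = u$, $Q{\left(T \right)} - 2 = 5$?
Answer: $\frac{1}{2201} \approx 0.00045434$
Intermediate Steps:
$Q{\left(T \right)} = 7$ ($Q{\left(T \right)} = 2 + 5 = 7$)
$L{\left(x,a \right)} = \frac{2 x}{a + x}$
$v{\left(t,U \right)} = \left(2 + U\right) \left(7 + t\right)$ ($v{\left(t,U \right)} = \left(t + 7\right) \left(U + 2\right) = \left(7 + t\right) \left(2 + U\right) = \left(2 + U\right) \left(7 + t\right)$)
$H{\left(p,N \right)} = 3 N$
$\frac{1}{1985 + H{\left(78,v{\left(1,7 \right)} \right)}} = \frac{1}{1985 + 3 \left(14 + 2 \cdot 1 + 7 \cdot 7 + 7 \cdot 1\right)} = \frac{1}{1985 + 3 \left(14 + 2 + 49 + 7\right)} = \frac{1}{1985 + 3 \cdot 72} = \frac{1}{1985 + 216} = \frac{1}{2201}$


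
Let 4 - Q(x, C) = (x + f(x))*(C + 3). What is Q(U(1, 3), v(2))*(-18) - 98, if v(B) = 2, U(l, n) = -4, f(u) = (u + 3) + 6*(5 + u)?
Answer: -80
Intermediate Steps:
f(u) = 33 + 7*u (f(u) = (3 + u) + (30 + 6*u) = 33 + 7*u)
Q(x, C) = 4 - (3 + C)*(33 + 8*x) (Q(x, C) = 4 - (x + (33 + 7*x))*(C + 3) = 4 - (33 + 8*x)*(3 + C) = 4 - (3 + C)*(33 + 8*x))
Q(U(1, 3), v(2))*(-18) - 98 = (-95 - 33*2 - 24*(-4) - 8*2*(-4))*(-18) - 98 = (-95 - 66 + 96 + 64)*(-18) - 98 = -1*(-18) - 98 = 18 - 98 = -80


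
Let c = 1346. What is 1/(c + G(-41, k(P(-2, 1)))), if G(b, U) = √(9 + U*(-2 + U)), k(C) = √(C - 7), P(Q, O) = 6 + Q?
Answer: 1/(1346 + √2*√(3 - I*√3)) ≈ 0.00074154 + 3.75e-7*I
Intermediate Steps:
k(C) = √(-7 + C)
1/(c + G(-41, k(P(-2, 1)))) = 1/(1346 + √(9 + (√(-7 + (6 - 2)))² - 2*√(-7 + (6 - 2)))) = 1/(1346 + √(9 + (√(-7 + 4))² - 2*√(-7 + 4))) = 1/(1346 + √(9 + (√(-3))² - 2*I*√3)) = 1/(1346 + √(9 + (I*√3)² - 2*I*√3)) = 1/(1346 + √(9 - 3 - 2*I*√3)) = 1/(1346 + √(6 - 2*I*√3))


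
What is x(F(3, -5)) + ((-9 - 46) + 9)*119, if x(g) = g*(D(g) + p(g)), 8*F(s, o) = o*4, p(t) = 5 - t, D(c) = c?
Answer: -10973/2 ≈ -5486.5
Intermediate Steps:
F(s, o) = o/2 (F(s, o) = (o*4)/8 = (4*o)/8 = o/2)
x(g) = 5*g (x(g) = g*(g + (5 - g)) = g*5 = 5*g)
x(F(3, -5)) + ((-9 - 46) + 9)*119 = 5*((1/2)*(-5)) + ((-9 - 46) + 9)*119 = 5*(-5/2) + (-55 + 9)*119 = -25/2 - 46*119 = -25/2 - 5474 = -10973/2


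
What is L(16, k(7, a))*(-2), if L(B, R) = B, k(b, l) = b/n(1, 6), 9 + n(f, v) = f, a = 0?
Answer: -32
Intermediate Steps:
n(f, v) = -9 + f
k(b, l) = -b/8 (k(b, l) = b/(-9 + 1) = b/(-8) = b*(-⅛) = -b/8)
L(16, k(7, a))*(-2) = 16*(-2) = -32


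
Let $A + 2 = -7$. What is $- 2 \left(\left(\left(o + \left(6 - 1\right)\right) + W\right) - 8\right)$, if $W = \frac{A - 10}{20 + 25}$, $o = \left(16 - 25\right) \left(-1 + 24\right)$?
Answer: $\frac{18938}{45} \approx 420.84$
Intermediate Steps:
$A = -9$ ($A = -2 - 7 = -9$)
$o = -207$ ($o = \left(-9\right) 23 = -207$)
$W = - \frac{19}{45}$ ($W = \frac{-9 - 10}{20 + 25} = - \frac{19}{45} \approx -0.42222$)
$- 2 \left(\left(\left(o + \left(6 - 1\right)\right) + W\right) - 8\right) = - 2 \left(\left(\left(-207 + \left(6 - 1\right)\right) - \frac{19}{45}\right) - 8\right) = - 2 \left(\left(\left(-207 + 5\right) - \frac{19}{45}\right) - 8\right) = - 2 \left(\left(-202 - \frac{19}{45}\right) - 8\right) = - 2 \left(- \frac{9109}{45} - 8\right) = \left(-2\right) \left(- \frac{9469}{45}\right) = \frac{18938}{45}$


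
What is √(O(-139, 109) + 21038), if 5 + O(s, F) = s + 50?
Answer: 4*√1309 ≈ 144.72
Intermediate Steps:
O(s, F) = 45 + s (O(s, F) = -5 + (s + 50) = -5 + (50 + s) = 45 + s)
√(O(-139, 109) + 21038) = √((45 - 139) + 21038) = √(-94 + 21038) = √20944 = 4*√1309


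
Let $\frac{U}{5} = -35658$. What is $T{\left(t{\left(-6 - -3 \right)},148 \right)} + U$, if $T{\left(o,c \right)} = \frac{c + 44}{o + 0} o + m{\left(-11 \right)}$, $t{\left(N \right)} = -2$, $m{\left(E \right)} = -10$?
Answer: $-178108$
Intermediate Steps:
$U = -178290$ ($U = 5 \left(-35658\right) = -178290$)
$T{\left(o,c \right)} = 34 + c$ ($T{\left(o,c \right)} = \frac{c + 44}{o + 0} o - 10 = \frac{44 + c}{o} o - 10 = \left(44 + c\right) - 10 = 34 + c$)
$T{\left(t{\left(-6 - -3 \right)},148 \right)} + U = \left(34 + 148\right) - 178290 = 182 - 178290 = -178108$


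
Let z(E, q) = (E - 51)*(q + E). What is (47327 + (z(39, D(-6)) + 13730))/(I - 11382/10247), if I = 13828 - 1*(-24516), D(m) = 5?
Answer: 620240663/392899586 ≈ 1.5786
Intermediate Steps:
z(E, q) = (-51 + E)*(E + q)
I = 38344 (I = 13828 + 24516 = 38344)
(47327 + (z(39, D(-6)) + 13730))/(I - 11382/10247) = (47327 + ((39² - 51*39 - 51*5 + 39*5) + 13730))/(38344 - 11382/10247) = (47327 + ((1521 - 1989 - 255 + 195) + 13730))/(38344 - 11382*1/10247) = (47327 + (-528 + 13730))/(38344 - 11382/10247) = (47327 + 13202)/(392899586/10247) = 60529*(10247/392899586) = 620240663/392899586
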